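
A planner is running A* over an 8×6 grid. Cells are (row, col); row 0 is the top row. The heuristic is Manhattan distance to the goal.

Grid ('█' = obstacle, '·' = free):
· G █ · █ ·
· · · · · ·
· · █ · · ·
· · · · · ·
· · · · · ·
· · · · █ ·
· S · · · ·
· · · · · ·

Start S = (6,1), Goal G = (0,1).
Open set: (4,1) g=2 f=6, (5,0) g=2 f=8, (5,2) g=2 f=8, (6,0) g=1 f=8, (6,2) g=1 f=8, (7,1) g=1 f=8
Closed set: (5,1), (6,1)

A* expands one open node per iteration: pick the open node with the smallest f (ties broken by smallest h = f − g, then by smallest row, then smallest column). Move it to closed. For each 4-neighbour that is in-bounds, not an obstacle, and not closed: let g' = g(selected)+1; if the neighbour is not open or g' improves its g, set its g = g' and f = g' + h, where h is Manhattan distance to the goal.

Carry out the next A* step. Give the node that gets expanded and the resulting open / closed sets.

step 1: expand (4,1) (f=6, h=4) → closed; open now [(3,1) g=3 f=6, (4,0) g=3 f=8, (4,2) g=3 f=8, (5,0) g=2 f=8, (5,2) g=2 f=8, (6,0) g=1 f=8, (6,2) g=1 f=8, (7,1) g=1 f=8]

expanded=(4,1); open=[(3,1) g=3 f=6, (4,0) g=3 f=8, (4,2) g=3 f=8, (5,0) g=2 f=8, (5,2) g=2 f=8, (6,0) g=1 f=8, (6,2) g=1 f=8, (7,1) g=1 f=8]; closed=[(4,1), (5,1), (6,1)]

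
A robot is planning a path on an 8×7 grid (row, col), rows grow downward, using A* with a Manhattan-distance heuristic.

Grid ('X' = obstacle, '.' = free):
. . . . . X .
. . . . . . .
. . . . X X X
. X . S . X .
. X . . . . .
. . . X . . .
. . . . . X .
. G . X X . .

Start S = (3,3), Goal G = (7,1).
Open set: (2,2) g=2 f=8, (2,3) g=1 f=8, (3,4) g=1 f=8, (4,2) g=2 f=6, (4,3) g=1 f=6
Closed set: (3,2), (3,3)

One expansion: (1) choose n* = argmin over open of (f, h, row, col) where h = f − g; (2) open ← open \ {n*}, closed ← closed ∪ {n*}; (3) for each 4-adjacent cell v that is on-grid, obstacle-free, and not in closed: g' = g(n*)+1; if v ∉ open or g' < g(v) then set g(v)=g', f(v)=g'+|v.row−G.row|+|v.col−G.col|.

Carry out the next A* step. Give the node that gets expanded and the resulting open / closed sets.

expanded=(4,2); open=[(2,2) g=2 f=8, (2,3) g=1 f=8, (3,4) g=1 f=8, (4,3) g=1 f=6, (5,2) g=3 f=6]; closed=[(3,2), (3,3), (4,2)]

step 1: expand (4,2) (f=6, h=4) → closed; open now [(2,2) g=2 f=8, (2,3) g=1 f=8, (3,4) g=1 f=8, (4,3) g=1 f=6, (5,2) g=3 f=6]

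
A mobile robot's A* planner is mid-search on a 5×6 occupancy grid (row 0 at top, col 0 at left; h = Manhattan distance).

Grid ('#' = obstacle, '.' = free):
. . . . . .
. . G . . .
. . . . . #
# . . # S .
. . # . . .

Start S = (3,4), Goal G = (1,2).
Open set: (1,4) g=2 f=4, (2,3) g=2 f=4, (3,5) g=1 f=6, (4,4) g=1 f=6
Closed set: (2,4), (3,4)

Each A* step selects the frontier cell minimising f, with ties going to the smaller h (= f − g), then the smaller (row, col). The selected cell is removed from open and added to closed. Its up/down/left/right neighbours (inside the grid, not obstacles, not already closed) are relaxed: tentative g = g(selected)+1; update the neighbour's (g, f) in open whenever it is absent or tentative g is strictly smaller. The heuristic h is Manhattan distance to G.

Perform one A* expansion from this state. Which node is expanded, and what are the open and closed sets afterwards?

expanded=(1,4); open=[(0,4) g=3 f=6, (1,3) g=3 f=4, (1,5) g=3 f=6, (2,3) g=2 f=4, (3,5) g=1 f=6, (4,4) g=1 f=6]; closed=[(1,4), (2,4), (3,4)]

step 1: expand (1,4) (f=4, h=2) → closed; open now [(0,4) g=3 f=6, (1,3) g=3 f=4, (1,5) g=3 f=6, (2,3) g=2 f=4, (3,5) g=1 f=6, (4,4) g=1 f=6]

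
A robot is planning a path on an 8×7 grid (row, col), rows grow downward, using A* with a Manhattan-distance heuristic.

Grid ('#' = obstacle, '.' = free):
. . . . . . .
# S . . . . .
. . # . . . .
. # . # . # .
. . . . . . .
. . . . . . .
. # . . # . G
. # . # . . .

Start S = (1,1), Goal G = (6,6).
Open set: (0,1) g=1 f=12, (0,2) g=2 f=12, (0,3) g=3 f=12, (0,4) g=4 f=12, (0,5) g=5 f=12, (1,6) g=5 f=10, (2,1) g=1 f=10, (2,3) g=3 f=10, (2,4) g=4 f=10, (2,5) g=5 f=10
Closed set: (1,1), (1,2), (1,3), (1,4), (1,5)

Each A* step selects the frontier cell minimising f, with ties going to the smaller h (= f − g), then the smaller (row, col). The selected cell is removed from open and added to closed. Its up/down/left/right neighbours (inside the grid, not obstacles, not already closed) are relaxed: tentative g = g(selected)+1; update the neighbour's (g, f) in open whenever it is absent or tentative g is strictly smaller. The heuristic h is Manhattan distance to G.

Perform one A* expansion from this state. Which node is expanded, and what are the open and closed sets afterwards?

step 1: expand (1,6) (f=10, h=5) → closed; open now [(0,1) g=1 f=12, (0,2) g=2 f=12, (0,3) g=3 f=12, (0,4) g=4 f=12, (0,5) g=5 f=12, (0,6) g=6 f=12, (2,1) g=1 f=10, (2,3) g=3 f=10, (2,4) g=4 f=10, (2,5) g=5 f=10, (2,6) g=6 f=10]

expanded=(1,6); open=[(0,1) g=1 f=12, (0,2) g=2 f=12, (0,3) g=3 f=12, (0,4) g=4 f=12, (0,5) g=5 f=12, (0,6) g=6 f=12, (2,1) g=1 f=10, (2,3) g=3 f=10, (2,4) g=4 f=10, (2,5) g=5 f=10, (2,6) g=6 f=10]; closed=[(1,1), (1,2), (1,3), (1,4), (1,5), (1,6)]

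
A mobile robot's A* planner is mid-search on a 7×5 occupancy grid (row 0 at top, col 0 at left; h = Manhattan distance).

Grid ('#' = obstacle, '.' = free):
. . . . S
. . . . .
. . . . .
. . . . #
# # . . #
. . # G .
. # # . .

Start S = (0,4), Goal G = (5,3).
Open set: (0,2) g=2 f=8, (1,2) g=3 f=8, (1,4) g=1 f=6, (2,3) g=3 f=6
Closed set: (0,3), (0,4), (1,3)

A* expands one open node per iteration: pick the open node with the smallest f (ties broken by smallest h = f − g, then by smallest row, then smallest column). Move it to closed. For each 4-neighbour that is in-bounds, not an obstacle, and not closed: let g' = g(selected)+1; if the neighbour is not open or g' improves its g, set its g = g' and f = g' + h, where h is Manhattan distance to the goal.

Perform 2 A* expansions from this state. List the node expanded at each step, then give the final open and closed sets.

order=[(2,3) → (3,3)]; open=[(0,2) g=2 f=8, (1,2) g=3 f=8, (1,4) g=1 f=6, (2,2) g=4 f=8, (2,4) g=4 f=8, (3,2) g=5 f=8, (4,3) g=5 f=6]; closed=[(0,3), (0,4), (1,3), (2,3), (3,3)]

step 1: expand (2,3) (f=6, h=3) → closed; open now [(0,2) g=2 f=8, (1,2) g=3 f=8, (1,4) g=1 f=6, (2,2) g=4 f=8, (2,4) g=4 f=8, (3,3) g=4 f=6]
step 2: expand (3,3) (f=6, h=2) → closed; open now [(0,2) g=2 f=8, (1,2) g=3 f=8, (1,4) g=1 f=6, (2,2) g=4 f=8, (2,4) g=4 f=8, (3,2) g=5 f=8, (4,3) g=5 f=6]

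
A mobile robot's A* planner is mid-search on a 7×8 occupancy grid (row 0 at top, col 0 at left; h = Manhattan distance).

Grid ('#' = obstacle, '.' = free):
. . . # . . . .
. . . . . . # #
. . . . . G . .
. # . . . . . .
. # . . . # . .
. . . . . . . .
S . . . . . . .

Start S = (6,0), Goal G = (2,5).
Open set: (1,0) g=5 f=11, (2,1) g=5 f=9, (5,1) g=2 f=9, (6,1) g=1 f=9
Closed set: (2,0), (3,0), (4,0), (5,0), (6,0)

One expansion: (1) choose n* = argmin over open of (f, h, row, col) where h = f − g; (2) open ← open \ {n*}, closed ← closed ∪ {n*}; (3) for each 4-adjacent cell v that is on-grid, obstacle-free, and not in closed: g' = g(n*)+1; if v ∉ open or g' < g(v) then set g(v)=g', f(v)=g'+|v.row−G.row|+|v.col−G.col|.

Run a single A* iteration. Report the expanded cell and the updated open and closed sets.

expanded=(2,1); open=[(1,0) g=5 f=11, (1,1) g=6 f=11, (2,2) g=6 f=9, (5,1) g=2 f=9, (6,1) g=1 f=9]; closed=[(2,0), (2,1), (3,0), (4,0), (5,0), (6,0)]

step 1: expand (2,1) (f=9, h=4) → closed; open now [(1,0) g=5 f=11, (1,1) g=6 f=11, (2,2) g=6 f=9, (5,1) g=2 f=9, (6,1) g=1 f=9]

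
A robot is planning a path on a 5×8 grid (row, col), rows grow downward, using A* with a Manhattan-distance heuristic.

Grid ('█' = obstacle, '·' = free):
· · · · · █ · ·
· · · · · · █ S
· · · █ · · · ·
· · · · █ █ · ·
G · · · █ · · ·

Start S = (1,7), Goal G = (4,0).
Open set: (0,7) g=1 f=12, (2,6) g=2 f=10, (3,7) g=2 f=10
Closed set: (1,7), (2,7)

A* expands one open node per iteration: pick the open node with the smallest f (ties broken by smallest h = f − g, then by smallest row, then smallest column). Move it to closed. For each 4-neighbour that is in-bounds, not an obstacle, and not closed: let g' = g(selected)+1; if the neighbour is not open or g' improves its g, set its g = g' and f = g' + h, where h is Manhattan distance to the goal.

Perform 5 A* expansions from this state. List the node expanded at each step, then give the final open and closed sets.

step 1: expand (2,6) (f=10, h=8) → closed; open now [(0,7) g=1 f=12, (2,5) g=3 f=10, (3,6) g=3 f=10, (3,7) g=2 f=10]
step 2: expand (2,5) (f=10, h=7) → closed; open now [(0,7) g=1 f=12, (1,5) g=4 f=12, (2,4) g=4 f=10, (3,6) g=3 f=10, (3,7) g=2 f=10]
step 3: expand (2,4) (f=10, h=6) → closed; open now [(0,7) g=1 f=12, (1,4) g=5 f=12, (1,5) g=4 f=12, (3,6) g=3 f=10, (3,7) g=2 f=10]
step 4: expand (3,6) (f=10, h=7) → closed; open now [(0,7) g=1 f=12, (1,4) g=5 f=12, (1,5) g=4 f=12, (3,7) g=2 f=10, (4,6) g=4 f=10]
step 5: expand (4,6) (f=10, h=6) → closed; open now [(0,7) g=1 f=12, (1,4) g=5 f=12, (1,5) g=4 f=12, (3,7) g=2 f=10, (4,5) g=5 f=10, (4,7) g=5 f=12]

order=[(2,6) → (2,5) → (2,4) → (3,6) → (4,6)]; open=[(0,7) g=1 f=12, (1,4) g=5 f=12, (1,5) g=4 f=12, (3,7) g=2 f=10, (4,5) g=5 f=10, (4,7) g=5 f=12]; closed=[(1,7), (2,4), (2,5), (2,6), (2,7), (3,6), (4,6)]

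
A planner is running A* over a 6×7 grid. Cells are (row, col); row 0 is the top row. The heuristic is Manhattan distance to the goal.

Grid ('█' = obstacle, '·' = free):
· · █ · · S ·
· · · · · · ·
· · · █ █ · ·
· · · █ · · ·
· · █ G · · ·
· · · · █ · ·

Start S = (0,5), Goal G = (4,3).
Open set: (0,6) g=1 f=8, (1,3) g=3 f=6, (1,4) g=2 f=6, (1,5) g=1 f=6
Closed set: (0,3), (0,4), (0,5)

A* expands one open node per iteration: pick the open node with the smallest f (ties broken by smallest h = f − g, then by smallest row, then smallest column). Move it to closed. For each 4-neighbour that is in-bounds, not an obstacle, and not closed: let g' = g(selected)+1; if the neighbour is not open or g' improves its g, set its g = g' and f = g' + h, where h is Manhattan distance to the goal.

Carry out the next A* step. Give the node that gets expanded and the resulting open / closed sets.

expanded=(1,3); open=[(0,6) g=1 f=8, (1,2) g=4 f=8, (1,4) g=2 f=6, (1,5) g=1 f=6]; closed=[(0,3), (0,4), (0,5), (1,3)]

step 1: expand (1,3) (f=6, h=3) → closed; open now [(0,6) g=1 f=8, (1,2) g=4 f=8, (1,4) g=2 f=6, (1,5) g=1 f=6]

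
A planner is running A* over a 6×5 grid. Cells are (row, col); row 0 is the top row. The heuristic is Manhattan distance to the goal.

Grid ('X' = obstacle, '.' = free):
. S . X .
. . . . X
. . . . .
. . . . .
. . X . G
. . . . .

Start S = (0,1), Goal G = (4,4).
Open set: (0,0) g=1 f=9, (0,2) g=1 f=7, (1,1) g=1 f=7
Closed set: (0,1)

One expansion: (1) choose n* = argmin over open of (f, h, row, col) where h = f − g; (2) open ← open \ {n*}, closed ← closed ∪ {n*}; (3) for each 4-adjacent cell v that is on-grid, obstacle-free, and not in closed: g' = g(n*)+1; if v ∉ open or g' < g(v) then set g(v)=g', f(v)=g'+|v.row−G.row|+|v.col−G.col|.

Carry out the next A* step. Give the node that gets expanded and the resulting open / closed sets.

step 1: expand (0,2) (f=7, h=6) → closed; open now [(0,0) g=1 f=9, (1,1) g=1 f=7, (1,2) g=2 f=7]

expanded=(0,2); open=[(0,0) g=1 f=9, (1,1) g=1 f=7, (1,2) g=2 f=7]; closed=[(0,1), (0,2)]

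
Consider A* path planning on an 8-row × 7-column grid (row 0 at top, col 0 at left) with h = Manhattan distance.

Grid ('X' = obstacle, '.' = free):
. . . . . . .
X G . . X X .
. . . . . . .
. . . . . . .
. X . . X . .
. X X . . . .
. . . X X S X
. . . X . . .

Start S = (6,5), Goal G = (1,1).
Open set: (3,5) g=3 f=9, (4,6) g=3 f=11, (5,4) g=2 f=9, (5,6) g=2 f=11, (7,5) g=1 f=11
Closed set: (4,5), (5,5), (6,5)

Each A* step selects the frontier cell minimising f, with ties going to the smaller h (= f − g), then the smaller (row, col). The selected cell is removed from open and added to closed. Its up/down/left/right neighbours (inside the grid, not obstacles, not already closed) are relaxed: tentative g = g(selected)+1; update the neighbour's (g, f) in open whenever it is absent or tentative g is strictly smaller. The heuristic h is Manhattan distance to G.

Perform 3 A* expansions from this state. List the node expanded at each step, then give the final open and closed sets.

step 1: expand (3,5) (f=9, h=6) → closed; open now [(2,5) g=4 f=9, (3,4) g=4 f=9, (3,6) g=4 f=11, (4,6) g=3 f=11, (5,4) g=2 f=9, (5,6) g=2 f=11, (7,5) g=1 f=11]
step 2: expand (2,5) (f=9, h=5) → closed; open now [(2,4) g=5 f=9, (2,6) g=5 f=11, (3,4) g=4 f=9, (3,6) g=4 f=11, (4,6) g=3 f=11, (5,4) g=2 f=9, (5,6) g=2 f=11, (7,5) g=1 f=11]
step 3: expand (2,4) (f=9, h=4) → closed; open now [(2,3) g=6 f=9, (2,6) g=5 f=11, (3,4) g=4 f=9, (3,6) g=4 f=11, (4,6) g=3 f=11, (5,4) g=2 f=9, (5,6) g=2 f=11, (7,5) g=1 f=11]

order=[(3,5) → (2,5) → (2,4)]; open=[(2,3) g=6 f=9, (2,6) g=5 f=11, (3,4) g=4 f=9, (3,6) g=4 f=11, (4,6) g=3 f=11, (5,4) g=2 f=9, (5,6) g=2 f=11, (7,5) g=1 f=11]; closed=[(2,4), (2,5), (3,5), (4,5), (5,5), (6,5)]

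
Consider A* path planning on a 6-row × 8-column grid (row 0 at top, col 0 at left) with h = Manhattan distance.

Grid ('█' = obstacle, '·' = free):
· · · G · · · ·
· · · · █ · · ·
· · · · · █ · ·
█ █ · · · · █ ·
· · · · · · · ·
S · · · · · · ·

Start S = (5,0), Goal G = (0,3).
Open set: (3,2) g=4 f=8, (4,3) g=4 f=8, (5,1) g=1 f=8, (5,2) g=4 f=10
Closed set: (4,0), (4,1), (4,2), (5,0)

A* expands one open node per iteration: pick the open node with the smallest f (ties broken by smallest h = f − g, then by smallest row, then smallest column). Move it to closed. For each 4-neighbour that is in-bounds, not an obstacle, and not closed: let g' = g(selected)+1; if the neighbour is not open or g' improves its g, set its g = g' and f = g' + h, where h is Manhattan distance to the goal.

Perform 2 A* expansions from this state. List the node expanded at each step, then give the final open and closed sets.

order=[(3,2) → (2,2)]; open=[(1,2) g=6 f=8, (2,1) g=6 f=10, (2,3) g=6 f=8, (3,3) g=5 f=8, (4,3) g=4 f=8, (5,1) g=1 f=8, (5,2) g=4 f=10]; closed=[(2,2), (3,2), (4,0), (4,1), (4,2), (5,0)]

step 1: expand (3,2) (f=8, h=4) → closed; open now [(2,2) g=5 f=8, (3,3) g=5 f=8, (4,3) g=4 f=8, (5,1) g=1 f=8, (5,2) g=4 f=10]
step 2: expand (2,2) (f=8, h=3) → closed; open now [(1,2) g=6 f=8, (2,1) g=6 f=10, (2,3) g=6 f=8, (3,3) g=5 f=8, (4,3) g=4 f=8, (5,1) g=1 f=8, (5,2) g=4 f=10]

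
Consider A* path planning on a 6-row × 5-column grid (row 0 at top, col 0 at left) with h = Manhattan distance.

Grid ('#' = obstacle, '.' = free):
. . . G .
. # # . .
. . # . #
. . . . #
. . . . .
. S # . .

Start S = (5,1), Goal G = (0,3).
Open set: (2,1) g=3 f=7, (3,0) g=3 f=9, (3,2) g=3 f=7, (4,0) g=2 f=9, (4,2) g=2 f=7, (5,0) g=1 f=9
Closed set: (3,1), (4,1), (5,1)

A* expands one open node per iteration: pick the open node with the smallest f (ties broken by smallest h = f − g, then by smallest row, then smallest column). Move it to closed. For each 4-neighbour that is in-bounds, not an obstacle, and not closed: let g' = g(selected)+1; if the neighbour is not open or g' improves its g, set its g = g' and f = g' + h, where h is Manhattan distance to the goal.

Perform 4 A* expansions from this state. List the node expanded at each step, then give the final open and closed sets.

order=[(2,1) → (3,2) → (3,3) → (2,3)]; open=[(1,3) g=6 f=7, (2,0) g=4 f=9, (3,0) g=3 f=9, (4,0) g=2 f=9, (4,2) g=2 f=7, (4,3) g=5 f=9, (5,0) g=1 f=9]; closed=[(2,1), (2,3), (3,1), (3,2), (3,3), (4,1), (5,1)]

step 1: expand (2,1) (f=7, h=4) → closed; open now [(2,0) g=4 f=9, (3,0) g=3 f=9, (3,2) g=3 f=7, (4,0) g=2 f=9, (4,2) g=2 f=7, (5,0) g=1 f=9]
step 2: expand (3,2) (f=7, h=4) → closed; open now [(2,0) g=4 f=9, (3,0) g=3 f=9, (3,3) g=4 f=7, (4,0) g=2 f=9, (4,2) g=2 f=7, (5,0) g=1 f=9]
step 3: expand (3,3) (f=7, h=3) → closed; open now [(2,0) g=4 f=9, (2,3) g=5 f=7, (3,0) g=3 f=9, (4,0) g=2 f=9, (4,2) g=2 f=7, (4,3) g=5 f=9, (5,0) g=1 f=9]
step 4: expand (2,3) (f=7, h=2) → closed; open now [(1,3) g=6 f=7, (2,0) g=4 f=9, (3,0) g=3 f=9, (4,0) g=2 f=9, (4,2) g=2 f=7, (4,3) g=5 f=9, (5,0) g=1 f=9]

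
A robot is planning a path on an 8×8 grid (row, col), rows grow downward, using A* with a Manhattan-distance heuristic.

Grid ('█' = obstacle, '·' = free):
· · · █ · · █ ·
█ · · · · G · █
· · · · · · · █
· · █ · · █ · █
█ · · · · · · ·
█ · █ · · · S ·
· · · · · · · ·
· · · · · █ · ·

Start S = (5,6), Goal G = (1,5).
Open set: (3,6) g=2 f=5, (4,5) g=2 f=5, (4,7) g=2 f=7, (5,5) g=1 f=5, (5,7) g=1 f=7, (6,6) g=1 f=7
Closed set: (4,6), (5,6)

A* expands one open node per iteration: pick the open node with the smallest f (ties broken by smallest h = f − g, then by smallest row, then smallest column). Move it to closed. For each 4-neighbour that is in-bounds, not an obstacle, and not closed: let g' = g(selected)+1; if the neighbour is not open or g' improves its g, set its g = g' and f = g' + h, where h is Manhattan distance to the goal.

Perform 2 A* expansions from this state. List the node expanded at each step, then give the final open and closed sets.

order=[(3,6) → (2,6)]; open=[(1,6) g=4 f=5, (2,5) g=4 f=5, (4,5) g=2 f=5, (4,7) g=2 f=7, (5,5) g=1 f=5, (5,7) g=1 f=7, (6,6) g=1 f=7]; closed=[(2,6), (3,6), (4,6), (5,6)]

step 1: expand (3,6) (f=5, h=3) → closed; open now [(2,6) g=3 f=5, (4,5) g=2 f=5, (4,7) g=2 f=7, (5,5) g=1 f=5, (5,7) g=1 f=7, (6,6) g=1 f=7]
step 2: expand (2,6) (f=5, h=2) → closed; open now [(1,6) g=4 f=5, (2,5) g=4 f=5, (4,5) g=2 f=5, (4,7) g=2 f=7, (5,5) g=1 f=5, (5,7) g=1 f=7, (6,6) g=1 f=7]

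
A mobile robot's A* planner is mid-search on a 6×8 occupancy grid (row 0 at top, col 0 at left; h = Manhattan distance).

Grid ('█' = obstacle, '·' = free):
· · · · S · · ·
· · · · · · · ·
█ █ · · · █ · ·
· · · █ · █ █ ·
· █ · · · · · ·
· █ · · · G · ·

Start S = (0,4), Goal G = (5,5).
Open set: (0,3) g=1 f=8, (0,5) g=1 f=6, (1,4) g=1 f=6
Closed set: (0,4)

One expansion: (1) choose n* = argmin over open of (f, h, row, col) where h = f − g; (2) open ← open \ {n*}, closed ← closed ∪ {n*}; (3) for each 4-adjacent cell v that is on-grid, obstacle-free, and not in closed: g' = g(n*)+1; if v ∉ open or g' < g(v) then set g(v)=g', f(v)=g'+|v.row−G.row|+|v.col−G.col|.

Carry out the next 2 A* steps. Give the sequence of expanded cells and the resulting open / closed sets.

step 1: expand (0,5) (f=6, h=5) → closed; open now [(0,3) g=1 f=8, (0,6) g=2 f=8, (1,4) g=1 f=6, (1,5) g=2 f=6]
step 2: expand (1,5) (f=6, h=4) → closed; open now [(0,3) g=1 f=8, (0,6) g=2 f=8, (1,4) g=1 f=6, (1,6) g=3 f=8]

order=[(0,5) → (1,5)]; open=[(0,3) g=1 f=8, (0,6) g=2 f=8, (1,4) g=1 f=6, (1,6) g=3 f=8]; closed=[(0,4), (0,5), (1,5)]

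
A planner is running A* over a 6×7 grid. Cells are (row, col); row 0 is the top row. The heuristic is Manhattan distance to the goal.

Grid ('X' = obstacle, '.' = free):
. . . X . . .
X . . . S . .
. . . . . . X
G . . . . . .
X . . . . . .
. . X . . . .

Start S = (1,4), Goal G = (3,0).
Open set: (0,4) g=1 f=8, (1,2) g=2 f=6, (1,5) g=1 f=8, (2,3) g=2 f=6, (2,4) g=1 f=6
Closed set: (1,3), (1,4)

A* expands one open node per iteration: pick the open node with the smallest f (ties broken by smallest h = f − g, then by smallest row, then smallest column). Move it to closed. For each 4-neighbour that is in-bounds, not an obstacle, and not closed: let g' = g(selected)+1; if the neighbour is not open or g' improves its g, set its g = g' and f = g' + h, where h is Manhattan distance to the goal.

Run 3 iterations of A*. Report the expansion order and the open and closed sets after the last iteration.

step 1: expand (1,2) (f=6, h=4) → closed; open now [(0,2) g=3 f=8, (0,4) g=1 f=8, (1,1) g=3 f=6, (1,5) g=1 f=8, (2,2) g=3 f=6, (2,3) g=2 f=6, (2,4) g=1 f=6]
step 2: expand (1,1) (f=6, h=3) → closed; open now [(0,1) g=4 f=8, (0,2) g=3 f=8, (0,4) g=1 f=8, (1,5) g=1 f=8, (2,1) g=4 f=6, (2,2) g=3 f=6, (2,3) g=2 f=6, (2,4) g=1 f=6]
step 3: expand (2,1) (f=6, h=2) → closed; open now [(0,1) g=4 f=8, (0,2) g=3 f=8, (0,4) g=1 f=8, (1,5) g=1 f=8, (2,0) g=5 f=6, (2,2) g=3 f=6, (2,3) g=2 f=6, (2,4) g=1 f=6, (3,1) g=5 f=6]

order=[(1,2) → (1,1) → (2,1)]; open=[(0,1) g=4 f=8, (0,2) g=3 f=8, (0,4) g=1 f=8, (1,5) g=1 f=8, (2,0) g=5 f=6, (2,2) g=3 f=6, (2,3) g=2 f=6, (2,4) g=1 f=6, (3,1) g=5 f=6]; closed=[(1,1), (1,2), (1,3), (1,4), (2,1)]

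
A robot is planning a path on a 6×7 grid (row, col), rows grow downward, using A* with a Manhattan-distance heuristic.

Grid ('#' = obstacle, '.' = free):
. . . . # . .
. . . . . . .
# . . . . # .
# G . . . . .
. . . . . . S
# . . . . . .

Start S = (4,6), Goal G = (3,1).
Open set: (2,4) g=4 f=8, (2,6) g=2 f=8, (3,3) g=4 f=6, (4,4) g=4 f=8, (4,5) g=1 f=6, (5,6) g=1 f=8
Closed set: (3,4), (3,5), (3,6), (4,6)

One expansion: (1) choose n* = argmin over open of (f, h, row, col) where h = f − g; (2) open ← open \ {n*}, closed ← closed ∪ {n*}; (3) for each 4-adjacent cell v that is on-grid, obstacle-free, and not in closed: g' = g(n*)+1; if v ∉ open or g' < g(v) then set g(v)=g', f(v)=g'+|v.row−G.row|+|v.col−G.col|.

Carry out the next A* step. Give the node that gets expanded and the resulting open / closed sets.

step 1: expand (3,3) (f=6, h=2) → closed; open now [(2,3) g=5 f=8, (2,4) g=4 f=8, (2,6) g=2 f=8, (3,2) g=5 f=6, (4,3) g=5 f=8, (4,4) g=4 f=8, (4,5) g=1 f=6, (5,6) g=1 f=8]

expanded=(3,3); open=[(2,3) g=5 f=8, (2,4) g=4 f=8, (2,6) g=2 f=8, (3,2) g=5 f=6, (4,3) g=5 f=8, (4,4) g=4 f=8, (4,5) g=1 f=6, (5,6) g=1 f=8]; closed=[(3,3), (3,4), (3,5), (3,6), (4,6)]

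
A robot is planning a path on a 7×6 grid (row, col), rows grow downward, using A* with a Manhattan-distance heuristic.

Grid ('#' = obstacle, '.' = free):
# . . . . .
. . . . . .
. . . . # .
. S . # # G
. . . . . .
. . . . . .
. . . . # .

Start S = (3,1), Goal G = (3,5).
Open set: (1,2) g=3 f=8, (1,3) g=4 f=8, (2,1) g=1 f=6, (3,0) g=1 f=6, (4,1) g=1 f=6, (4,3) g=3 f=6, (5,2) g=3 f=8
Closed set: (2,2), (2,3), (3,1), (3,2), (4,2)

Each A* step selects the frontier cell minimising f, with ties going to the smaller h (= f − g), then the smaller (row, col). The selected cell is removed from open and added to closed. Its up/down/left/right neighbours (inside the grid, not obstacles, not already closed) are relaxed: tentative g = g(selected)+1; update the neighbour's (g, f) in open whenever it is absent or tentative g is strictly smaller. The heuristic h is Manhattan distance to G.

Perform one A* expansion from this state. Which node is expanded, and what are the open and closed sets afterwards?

expanded=(4,3); open=[(1,2) g=3 f=8, (1,3) g=4 f=8, (2,1) g=1 f=6, (3,0) g=1 f=6, (4,1) g=1 f=6, (4,4) g=4 f=6, (5,2) g=3 f=8, (5,3) g=4 f=8]; closed=[(2,2), (2,3), (3,1), (3,2), (4,2), (4,3)]

step 1: expand (4,3) (f=6, h=3) → closed; open now [(1,2) g=3 f=8, (1,3) g=4 f=8, (2,1) g=1 f=6, (3,0) g=1 f=6, (4,1) g=1 f=6, (4,4) g=4 f=6, (5,2) g=3 f=8, (5,3) g=4 f=8]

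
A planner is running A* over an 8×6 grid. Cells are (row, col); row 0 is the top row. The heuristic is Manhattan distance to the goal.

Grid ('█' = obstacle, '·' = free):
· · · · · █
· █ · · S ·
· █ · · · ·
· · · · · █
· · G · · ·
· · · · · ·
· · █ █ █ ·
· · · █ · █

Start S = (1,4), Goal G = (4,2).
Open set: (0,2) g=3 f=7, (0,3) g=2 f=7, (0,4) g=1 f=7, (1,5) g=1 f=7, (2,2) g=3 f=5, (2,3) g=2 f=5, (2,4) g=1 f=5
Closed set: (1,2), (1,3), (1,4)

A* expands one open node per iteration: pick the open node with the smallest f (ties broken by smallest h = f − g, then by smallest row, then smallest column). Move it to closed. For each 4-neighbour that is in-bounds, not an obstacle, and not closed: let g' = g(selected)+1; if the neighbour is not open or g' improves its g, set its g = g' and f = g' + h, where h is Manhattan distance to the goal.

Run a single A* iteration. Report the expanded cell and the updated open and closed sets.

expanded=(2,2); open=[(0,2) g=3 f=7, (0,3) g=2 f=7, (0,4) g=1 f=7, (1,5) g=1 f=7, (2,3) g=2 f=5, (2,4) g=1 f=5, (3,2) g=4 f=5]; closed=[(1,2), (1,3), (1,4), (2,2)]

step 1: expand (2,2) (f=5, h=2) → closed; open now [(0,2) g=3 f=7, (0,3) g=2 f=7, (0,4) g=1 f=7, (1,5) g=1 f=7, (2,3) g=2 f=5, (2,4) g=1 f=5, (3,2) g=4 f=5]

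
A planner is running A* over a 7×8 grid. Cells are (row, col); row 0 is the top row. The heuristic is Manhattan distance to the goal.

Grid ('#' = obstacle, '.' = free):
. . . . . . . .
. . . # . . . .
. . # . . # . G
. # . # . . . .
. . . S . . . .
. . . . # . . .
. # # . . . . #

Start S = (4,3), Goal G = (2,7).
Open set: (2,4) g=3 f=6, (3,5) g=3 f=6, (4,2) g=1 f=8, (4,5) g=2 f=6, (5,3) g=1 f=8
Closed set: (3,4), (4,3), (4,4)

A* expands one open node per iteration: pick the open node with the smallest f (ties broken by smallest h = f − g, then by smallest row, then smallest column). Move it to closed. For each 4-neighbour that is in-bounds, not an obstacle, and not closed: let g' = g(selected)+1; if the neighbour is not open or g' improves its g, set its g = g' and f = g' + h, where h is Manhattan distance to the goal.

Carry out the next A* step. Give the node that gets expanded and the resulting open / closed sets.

step 1: expand (2,4) (f=6, h=3) → closed; open now [(1,4) g=4 f=8, (2,3) g=4 f=8, (3,5) g=3 f=6, (4,2) g=1 f=8, (4,5) g=2 f=6, (5,3) g=1 f=8]

expanded=(2,4); open=[(1,4) g=4 f=8, (2,3) g=4 f=8, (3,5) g=3 f=6, (4,2) g=1 f=8, (4,5) g=2 f=6, (5,3) g=1 f=8]; closed=[(2,4), (3,4), (4,3), (4,4)]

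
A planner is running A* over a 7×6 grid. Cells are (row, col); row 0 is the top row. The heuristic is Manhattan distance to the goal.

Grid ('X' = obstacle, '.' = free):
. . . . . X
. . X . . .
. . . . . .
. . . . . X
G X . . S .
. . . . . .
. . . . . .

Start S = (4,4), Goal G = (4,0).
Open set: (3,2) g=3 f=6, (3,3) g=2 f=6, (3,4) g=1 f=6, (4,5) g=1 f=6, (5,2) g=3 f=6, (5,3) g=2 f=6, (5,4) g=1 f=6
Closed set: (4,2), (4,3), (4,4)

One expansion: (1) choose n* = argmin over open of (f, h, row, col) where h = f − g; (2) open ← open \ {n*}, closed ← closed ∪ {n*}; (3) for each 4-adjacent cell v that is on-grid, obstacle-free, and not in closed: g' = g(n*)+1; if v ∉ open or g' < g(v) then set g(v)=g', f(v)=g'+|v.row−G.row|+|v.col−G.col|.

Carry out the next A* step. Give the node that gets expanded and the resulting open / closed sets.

expanded=(3,2); open=[(2,2) g=4 f=8, (3,1) g=4 f=6, (3,3) g=2 f=6, (3,4) g=1 f=6, (4,5) g=1 f=6, (5,2) g=3 f=6, (5,3) g=2 f=6, (5,4) g=1 f=6]; closed=[(3,2), (4,2), (4,3), (4,4)]

step 1: expand (3,2) (f=6, h=3) → closed; open now [(2,2) g=4 f=8, (3,1) g=4 f=6, (3,3) g=2 f=6, (3,4) g=1 f=6, (4,5) g=1 f=6, (5,2) g=3 f=6, (5,3) g=2 f=6, (5,4) g=1 f=6]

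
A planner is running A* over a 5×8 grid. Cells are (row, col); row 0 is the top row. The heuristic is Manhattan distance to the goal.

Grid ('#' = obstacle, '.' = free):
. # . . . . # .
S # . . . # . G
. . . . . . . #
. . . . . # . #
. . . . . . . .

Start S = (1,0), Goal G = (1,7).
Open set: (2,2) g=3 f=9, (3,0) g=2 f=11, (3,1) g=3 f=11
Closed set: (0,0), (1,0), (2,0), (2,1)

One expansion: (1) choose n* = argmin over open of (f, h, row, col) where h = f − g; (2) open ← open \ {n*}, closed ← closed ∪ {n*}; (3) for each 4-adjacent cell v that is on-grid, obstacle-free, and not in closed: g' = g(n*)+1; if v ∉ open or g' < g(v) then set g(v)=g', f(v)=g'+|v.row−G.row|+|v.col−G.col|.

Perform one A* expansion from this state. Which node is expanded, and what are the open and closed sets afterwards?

expanded=(2,2); open=[(1,2) g=4 f=9, (2,3) g=4 f=9, (3,0) g=2 f=11, (3,1) g=3 f=11, (3,2) g=4 f=11]; closed=[(0,0), (1,0), (2,0), (2,1), (2,2)]

step 1: expand (2,2) (f=9, h=6) → closed; open now [(1,2) g=4 f=9, (2,3) g=4 f=9, (3,0) g=2 f=11, (3,1) g=3 f=11, (3,2) g=4 f=11]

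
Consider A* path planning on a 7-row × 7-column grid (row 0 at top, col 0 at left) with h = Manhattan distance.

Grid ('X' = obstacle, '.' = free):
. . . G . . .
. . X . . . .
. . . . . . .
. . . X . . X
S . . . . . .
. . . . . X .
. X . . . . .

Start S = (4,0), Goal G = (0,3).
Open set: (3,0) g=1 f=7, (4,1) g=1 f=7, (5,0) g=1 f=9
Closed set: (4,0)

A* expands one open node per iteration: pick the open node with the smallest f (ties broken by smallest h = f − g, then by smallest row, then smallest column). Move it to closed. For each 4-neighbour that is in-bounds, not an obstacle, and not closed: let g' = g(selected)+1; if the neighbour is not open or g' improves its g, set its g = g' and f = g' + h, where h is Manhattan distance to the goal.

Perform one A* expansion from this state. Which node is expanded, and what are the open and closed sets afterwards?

expanded=(3,0); open=[(2,0) g=2 f=7, (3,1) g=2 f=7, (4,1) g=1 f=7, (5,0) g=1 f=9]; closed=[(3,0), (4,0)]

step 1: expand (3,0) (f=7, h=6) → closed; open now [(2,0) g=2 f=7, (3,1) g=2 f=7, (4,1) g=1 f=7, (5,0) g=1 f=9]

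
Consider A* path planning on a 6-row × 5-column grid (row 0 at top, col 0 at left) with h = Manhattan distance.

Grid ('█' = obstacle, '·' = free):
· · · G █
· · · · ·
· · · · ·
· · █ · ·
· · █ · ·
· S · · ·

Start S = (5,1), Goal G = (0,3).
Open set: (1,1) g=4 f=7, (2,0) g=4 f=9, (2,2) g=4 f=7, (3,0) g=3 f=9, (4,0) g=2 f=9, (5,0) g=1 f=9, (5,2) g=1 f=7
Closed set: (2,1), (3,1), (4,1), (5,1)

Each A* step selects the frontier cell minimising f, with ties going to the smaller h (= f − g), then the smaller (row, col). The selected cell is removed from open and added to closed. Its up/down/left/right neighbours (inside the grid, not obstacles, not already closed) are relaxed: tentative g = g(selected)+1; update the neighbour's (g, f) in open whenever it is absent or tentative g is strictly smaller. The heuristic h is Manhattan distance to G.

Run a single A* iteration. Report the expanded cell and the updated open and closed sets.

step 1: expand (1,1) (f=7, h=3) → closed; open now [(0,1) g=5 f=7, (1,0) g=5 f=9, (1,2) g=5 f=7, (2,0) g=4 f=9, (2,2) g=4 f=7, (3,0) g=3 f=9, (4,0) g=2 f=9, (5,0) g=1 f=9, (5,2) g=1 f=7]

expanded=(1,1); open=[(0,1) g=5 f=7, (1,0) g=5 f=9, (1,2) g=5 f=7, (2,0) g=4 f=9, (2,2) g=4 f=7, (3,0) g=3 f=9, (4,0) g=2 f=9, (5,0) g=1 f=9, (5,2) g=1 f=7]; closed=[(1,1), (2,1), (3,1), (4,1), (5,1)]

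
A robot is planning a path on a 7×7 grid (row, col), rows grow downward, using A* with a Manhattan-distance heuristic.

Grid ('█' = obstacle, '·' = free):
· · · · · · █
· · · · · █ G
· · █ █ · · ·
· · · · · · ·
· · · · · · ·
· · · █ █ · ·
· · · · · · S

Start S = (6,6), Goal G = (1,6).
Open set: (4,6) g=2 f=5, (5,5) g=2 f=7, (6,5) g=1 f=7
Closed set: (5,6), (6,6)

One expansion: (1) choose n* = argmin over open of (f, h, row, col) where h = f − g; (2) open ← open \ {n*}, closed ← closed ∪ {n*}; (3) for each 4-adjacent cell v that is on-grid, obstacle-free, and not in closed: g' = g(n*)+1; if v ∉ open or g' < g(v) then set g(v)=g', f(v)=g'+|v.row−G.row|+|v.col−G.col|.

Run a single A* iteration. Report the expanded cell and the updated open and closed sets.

step 1: expand (4,6) (f=5, h=3) → closed; open now [(3,6) g=3 f=5, (4,5) g=3 f=7, (5,5) g=2 f=7, (6,5) g=1 f=7]

expanded=(4,6); open=[(3,6) g=3 f=5, (4,5) g=3 f=7, (5,5) g=2 f=7, (6,5) g=1 f=7]; closed=[(4,6), (5,6), (6,6)]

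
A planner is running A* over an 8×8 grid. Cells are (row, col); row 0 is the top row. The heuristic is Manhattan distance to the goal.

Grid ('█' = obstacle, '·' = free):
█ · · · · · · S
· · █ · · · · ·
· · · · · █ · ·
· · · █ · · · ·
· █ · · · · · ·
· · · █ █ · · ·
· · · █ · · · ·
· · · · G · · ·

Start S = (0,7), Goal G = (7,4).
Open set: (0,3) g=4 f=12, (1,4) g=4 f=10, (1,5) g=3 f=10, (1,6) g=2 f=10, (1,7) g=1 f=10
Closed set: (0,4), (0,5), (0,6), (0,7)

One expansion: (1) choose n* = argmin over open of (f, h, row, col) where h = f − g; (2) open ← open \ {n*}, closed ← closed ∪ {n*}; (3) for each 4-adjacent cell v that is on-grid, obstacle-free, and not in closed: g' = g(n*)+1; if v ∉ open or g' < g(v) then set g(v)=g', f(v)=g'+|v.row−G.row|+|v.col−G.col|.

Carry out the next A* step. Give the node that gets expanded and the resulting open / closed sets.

expanded=(1,4); open=[(0,3) g=4 f=12, (1,3) g=5 f=12, (1,5) g=3 f=10, (1,6) g=2 f=10, (1,7) g=1 f=10, (2,4) g=5 f=10]; closed=[(0,4), (0,5), (0,6), (0,7), (1,4)]

step 1: expand (1,4) (f=10, h=6) → closed; open now [(0,3) g=4 f=12, (1,3) g=5 f=12, (1,5) g=3 f=10, (1,6) g=2 f=10, (1,7) g=1 f=10, (2,4) g=5 f=10]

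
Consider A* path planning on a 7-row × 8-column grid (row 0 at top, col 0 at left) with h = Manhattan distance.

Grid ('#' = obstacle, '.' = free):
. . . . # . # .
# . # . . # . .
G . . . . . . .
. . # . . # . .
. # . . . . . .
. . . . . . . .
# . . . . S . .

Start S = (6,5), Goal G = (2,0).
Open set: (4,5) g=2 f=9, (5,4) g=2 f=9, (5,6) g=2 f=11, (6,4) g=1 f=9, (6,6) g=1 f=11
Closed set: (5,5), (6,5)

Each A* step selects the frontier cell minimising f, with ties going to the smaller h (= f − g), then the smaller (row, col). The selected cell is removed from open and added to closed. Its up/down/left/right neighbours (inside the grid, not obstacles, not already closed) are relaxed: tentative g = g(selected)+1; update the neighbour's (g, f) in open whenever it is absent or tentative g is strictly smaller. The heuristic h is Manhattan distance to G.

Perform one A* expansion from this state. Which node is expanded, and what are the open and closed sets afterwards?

expanded=(4,5); open=[(4,4) g=3 f=9, (4,6) g=3 f=11, (5,4) g=2 f=9, (5,6) g=2 f=11, (6,4) g=1 f=9, (6,6) g=1 f=11]; closed=[(4,5), (5,5), (6,5)]

step 1: expand (4,5) (f=9, h=7) → closed; open now [(4,4) g=3 f=9, (4,6) g=3 f=11, (5,4) g=2 f=9, (5,6) g=2 f=11, (6,4) g=1 f=9, (6,6) g=1 f=11]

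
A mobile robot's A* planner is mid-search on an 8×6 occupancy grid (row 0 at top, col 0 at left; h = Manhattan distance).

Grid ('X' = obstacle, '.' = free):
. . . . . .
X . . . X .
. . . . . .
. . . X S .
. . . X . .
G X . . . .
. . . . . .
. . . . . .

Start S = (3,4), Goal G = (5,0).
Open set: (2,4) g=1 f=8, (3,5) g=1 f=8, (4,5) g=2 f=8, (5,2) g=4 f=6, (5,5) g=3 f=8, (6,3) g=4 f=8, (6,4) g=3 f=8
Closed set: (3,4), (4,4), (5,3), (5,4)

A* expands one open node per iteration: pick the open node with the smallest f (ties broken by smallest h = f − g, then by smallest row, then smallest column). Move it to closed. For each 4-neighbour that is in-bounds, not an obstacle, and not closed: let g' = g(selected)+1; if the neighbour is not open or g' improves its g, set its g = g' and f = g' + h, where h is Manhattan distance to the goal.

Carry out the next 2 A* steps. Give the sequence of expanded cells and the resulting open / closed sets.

step 1: expand (5,2) (f=6, h=2) → closed; open now [(2,4) g=1 f=8, (3,5) g=1 f=8, (4,2) g=5 f=8, (4,5) g=2 f=8, (5,5) g=3 f=8, (6,2) g=5 f=8, (6,3) g=4 f=8, (6,4) g=3 f=8]
step 2: expand (4,2) (f=8, h=3) → closed; open now [(2,4) g=1 f=8, (3,2) g=6 f=10, (3,5) g=1 f=8, (4,1) g=6 f=8, (4,5) g=2 f=8, (5,5) g=3 f=8, (6,2) g=5 f=8, (6,3) g=4 f=8, (6,4) g=3 f=8]

order=[(5,2) → (4,2)]; open=[(2,4) g=1 f=8, (3,2) g=6 f=10, (3,5) g=1 f=8, (4,1) g=6 f=8, (4,5) g=2 f=8, (5,5) g=3 f=8, (6,2) g=5 f=8, (6,3) g=4 f=8, (6,4) g=3 f=8]; closed=[(3,4), (4,2), (4,4), (5,2), (5,3), (5,4)]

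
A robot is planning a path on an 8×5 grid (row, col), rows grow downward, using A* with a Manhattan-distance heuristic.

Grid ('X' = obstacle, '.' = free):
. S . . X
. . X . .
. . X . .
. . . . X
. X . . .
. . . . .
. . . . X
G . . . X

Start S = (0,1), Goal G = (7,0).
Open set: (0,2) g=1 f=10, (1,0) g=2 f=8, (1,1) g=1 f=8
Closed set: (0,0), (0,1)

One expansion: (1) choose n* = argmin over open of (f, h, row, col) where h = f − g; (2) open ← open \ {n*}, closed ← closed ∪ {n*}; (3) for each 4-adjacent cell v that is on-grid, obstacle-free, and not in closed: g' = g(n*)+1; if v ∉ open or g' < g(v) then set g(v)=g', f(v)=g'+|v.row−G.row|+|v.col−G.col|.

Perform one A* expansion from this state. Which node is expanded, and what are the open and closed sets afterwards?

step 1: expand (1,0) (f=8, h=6) → closed; open now [(0,2) g=1 f=10, (1,1) g=1 f=8, (2,0) g=3 f=8]

expanded=(1,0); open=[(0,2) g=1 f=10, (1,1) g=1 f=8, (2,0) g=3 f=8]; closed=[(0,0), (0,1), (1,0)]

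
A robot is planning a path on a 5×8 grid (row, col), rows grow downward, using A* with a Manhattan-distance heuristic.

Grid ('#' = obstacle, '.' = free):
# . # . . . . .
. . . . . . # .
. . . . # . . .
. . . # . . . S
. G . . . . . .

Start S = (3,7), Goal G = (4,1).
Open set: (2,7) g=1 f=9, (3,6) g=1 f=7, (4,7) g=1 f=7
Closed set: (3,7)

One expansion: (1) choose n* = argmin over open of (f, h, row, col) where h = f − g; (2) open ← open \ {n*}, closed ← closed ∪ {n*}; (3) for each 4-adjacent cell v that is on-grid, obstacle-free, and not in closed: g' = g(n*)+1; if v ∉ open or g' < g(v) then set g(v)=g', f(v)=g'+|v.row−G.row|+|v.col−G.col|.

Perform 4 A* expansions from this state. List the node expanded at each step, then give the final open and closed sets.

step 1: expand (3,6) (f=7, h=6) → closed; open now [(2,6) g=2 f=9, (2,7) g=1 f=9, (3,5) g=2 f=7, (4,6) g=2 f=7, (4,7) g=1 f=7]
step 2: expand (3,5) (f=7, h=5) → closed; open now [(2,5) g=3 f=9, (2,6) g=2 f=9, (2,7) g=1 f=9, (3,4) g=3 f=7, (4,5) g=3 f=7, (4,6) g=2 f=7, (4,7) g=1 f=7]
step 3: expand (3,4) (f=7, h=4) → closed; open now [(2,5) g=3 f=9, (2,6) g=2 f=9, (2,7) g=1 f=9, (4,4) g=4 f=7, (4,5) g=3 f=7, (4,6) g=2 f=7, (4,7) g=1 f=7]
step 4: expand (4,4) (f=7, h=3) → closed; open now [(2,5) g=3 f=9, (2,6) g=2 f=9, (2,7) g=1 f=9, (4,3) g=5 f=7, (4,5) g=3 f=7, (4,6) g=2 f=7, (4,7) g=1 f=7]

order=[(3,6) → (3,5) → (3,4) → (4,4)]; open=[(2,5) g=3 f=9, (2,6) g=2 f=9, (2,7) g=1 f=9, (4,3) g=5 f=7, (4,5) g=3 f=7, (4,6) g=2 f=7, (4,7) g=1 f=7]; closed=[(3,4), (3,5), (3,6), (3,7), (4,4)]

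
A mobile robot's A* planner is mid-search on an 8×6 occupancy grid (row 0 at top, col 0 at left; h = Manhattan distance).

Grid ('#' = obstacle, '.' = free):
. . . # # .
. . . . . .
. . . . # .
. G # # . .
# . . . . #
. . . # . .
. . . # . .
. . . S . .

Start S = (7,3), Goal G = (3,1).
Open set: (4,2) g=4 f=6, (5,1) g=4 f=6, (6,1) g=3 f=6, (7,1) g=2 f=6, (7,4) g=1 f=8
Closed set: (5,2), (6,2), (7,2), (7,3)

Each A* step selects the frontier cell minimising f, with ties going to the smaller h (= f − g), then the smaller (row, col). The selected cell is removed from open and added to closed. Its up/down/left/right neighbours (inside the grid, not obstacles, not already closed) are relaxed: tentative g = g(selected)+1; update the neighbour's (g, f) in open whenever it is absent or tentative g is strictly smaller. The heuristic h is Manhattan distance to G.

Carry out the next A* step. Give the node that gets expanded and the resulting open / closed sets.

step 1: expand (4,2) (f=6, h=2) → closed; open now [(4,1) g=5 f=6, (4,3) g=5 f=8, (5,1) g=4 f=6, (6,1) g=3 f=6, (7,1) g=2 f=6, (7,4) g=1 f=8]

expanded=(4,2); open=[(4,1) g=5 f=6, (4,3) g=5 f=8, (5,1) g=4 f=6, (6,1) g=3 f=6, (7,1) g=2 f=6, (7,4) g=1 f=8]; closed=[(4,2), (5,2), (6,2), (7,2), (7,3)]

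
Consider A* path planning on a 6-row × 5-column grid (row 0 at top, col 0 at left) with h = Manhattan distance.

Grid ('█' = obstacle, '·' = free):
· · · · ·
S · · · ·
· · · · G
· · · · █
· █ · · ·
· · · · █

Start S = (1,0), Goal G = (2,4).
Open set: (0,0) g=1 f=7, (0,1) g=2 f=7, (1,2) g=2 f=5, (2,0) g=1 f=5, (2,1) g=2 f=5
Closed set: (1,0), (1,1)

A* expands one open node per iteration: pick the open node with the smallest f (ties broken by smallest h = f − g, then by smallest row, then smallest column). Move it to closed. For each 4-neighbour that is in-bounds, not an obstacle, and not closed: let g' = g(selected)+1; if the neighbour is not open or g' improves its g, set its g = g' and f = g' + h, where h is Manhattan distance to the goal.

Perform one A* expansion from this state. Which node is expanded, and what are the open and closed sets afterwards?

step 1: expand (1,2) (f=5, h=3) → closed; open now [(0,0) g=1 f=7, (0,1) g=2 f=7, (0,2) g=3 f=7, (1,3) g=3 f=5, (2,0) g=1 f=5, (2,1) g=2 f=5, (2,2) g=3 f=5]

expanded=(1,2); open=[(0,0) g=1 f=7, (0,1) g=2 f=7, (0,2) g=3 f=7, (1,3) g=3 f=5, (2,0) g=1 f=5, (2,1) g=2 f=5, (2,2) g=3 f=5]; closed=[(1,0), (1,1), (1,2)]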